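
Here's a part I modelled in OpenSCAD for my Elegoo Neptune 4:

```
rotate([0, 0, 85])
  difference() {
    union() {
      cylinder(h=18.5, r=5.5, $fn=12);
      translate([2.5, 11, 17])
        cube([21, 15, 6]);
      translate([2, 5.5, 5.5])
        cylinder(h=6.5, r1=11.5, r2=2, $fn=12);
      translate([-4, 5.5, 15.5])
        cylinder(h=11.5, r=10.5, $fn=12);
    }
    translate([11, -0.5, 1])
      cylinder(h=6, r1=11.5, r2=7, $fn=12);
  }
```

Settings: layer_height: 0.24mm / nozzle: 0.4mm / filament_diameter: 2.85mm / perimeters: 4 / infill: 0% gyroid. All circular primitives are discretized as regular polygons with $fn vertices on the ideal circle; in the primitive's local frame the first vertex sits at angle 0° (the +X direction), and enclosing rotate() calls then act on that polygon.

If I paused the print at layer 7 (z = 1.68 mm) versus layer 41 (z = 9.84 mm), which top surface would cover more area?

layer 41 (z = 9.84 mm)

Layer 7 (z = 1.68): the r=5.5 cylinder gives a regular 12-gon of circumradius 5.5 (constant along its height) (area = (12/2)·5.500²·sin(360°/12) = 90.75 mm²); the cube at (2.5, 11) is not intersected at this z (z outside [17, 23]); the cone at (2, 5.5) is not intersected at this z (z outside [5.5, 12]); the cylinder at (-4, 5.5) does not reach this height (z outside [15.5, 27]); Merging all regions: only the r=5.5 cylinder is present, so the union is just that shape — area = 90.75 mm²; the cone at (11, -0.5): at t=0.113 of its height the radius interpolates to r₁+(r₂−r₁)t = 10.990, giving a regular 12-gon of that circumradius (area = (12/2)·10.990²·sin(360°/12) = 362.34 mm²); Taking the first minus the rest: starting from the result so far (90.75 mm²), the cone at (11, -0.5) partially overlaps it — only the 37.64 mm² overlap (of its 362.34 mm²) is removed, clipping the outline — area = 53.11 mm²; (whole slice rotated 85° about Z — lengths, areas and connectivity unchanged). So its area = 53.11 mm². Layer 41 (z = 9.84): the r=5.5 cylinder contributes a regular 12-gon of circumradius 5.5 (area = (12/2)·5.500²·sin(360°/12) = 90.75 mm²); the cube at (2.5, 11) is not intersected at this z (z outside [17, 23]); the cone at (2, 5.5): at t=0.668 of its height the radius interpolates to r₁+(r₂−r₁)t = 5.157, giving a regular 12-gon of that circumradius (area = (12/2)·5.157²·sin(360°/12) = 79.78 mm²); the cylinder at (-4, 5.5) is absent (z outside [15.5, 27]); Taking the union: the regions partially overlap — summed areas 170.53 mm² minus the doubly-counted overlap 27.63 mm² gives 142.91 mm² — area = 142.91 mm²; the cone at (11, -0.5) is absent (z outside [1, 7]); Subtracting the remaining from the first: none of the subtracted shapes is present at this height, so the result so far is unchanged — area = 142.91 mm²; (rotated 85° about Z; rotation is an isometry so areas/perimeters/island counts are preserved). So its area = 142.91 mm². Layer 41 is larger (142.91 vs 53.11 mm²).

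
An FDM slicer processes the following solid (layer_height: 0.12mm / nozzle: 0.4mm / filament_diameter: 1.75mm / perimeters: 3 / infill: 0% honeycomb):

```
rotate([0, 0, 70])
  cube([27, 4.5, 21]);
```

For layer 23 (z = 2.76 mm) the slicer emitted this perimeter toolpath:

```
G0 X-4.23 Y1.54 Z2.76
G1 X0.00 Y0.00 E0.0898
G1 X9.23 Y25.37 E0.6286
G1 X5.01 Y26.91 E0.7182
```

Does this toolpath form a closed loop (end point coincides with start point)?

Start point (G0): (-4.23, 1.54). End point (last G1): the path does not return to the start — open.

no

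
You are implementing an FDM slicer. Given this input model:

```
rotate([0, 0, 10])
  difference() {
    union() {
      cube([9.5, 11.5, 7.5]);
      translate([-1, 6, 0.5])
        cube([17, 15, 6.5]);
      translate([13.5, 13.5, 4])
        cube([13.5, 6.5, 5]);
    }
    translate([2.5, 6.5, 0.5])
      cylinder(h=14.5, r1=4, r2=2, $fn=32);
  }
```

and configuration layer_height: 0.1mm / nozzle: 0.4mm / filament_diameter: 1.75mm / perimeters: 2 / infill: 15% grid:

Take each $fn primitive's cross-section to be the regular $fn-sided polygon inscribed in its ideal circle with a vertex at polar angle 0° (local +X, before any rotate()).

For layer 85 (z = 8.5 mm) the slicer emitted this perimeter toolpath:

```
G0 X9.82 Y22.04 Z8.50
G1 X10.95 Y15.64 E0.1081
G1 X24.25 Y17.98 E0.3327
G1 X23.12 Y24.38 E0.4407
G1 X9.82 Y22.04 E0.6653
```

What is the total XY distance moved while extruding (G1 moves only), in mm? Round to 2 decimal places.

40.01 mm

Sum the Euclidean lengths of each G1 segment: total = 40.01 mm.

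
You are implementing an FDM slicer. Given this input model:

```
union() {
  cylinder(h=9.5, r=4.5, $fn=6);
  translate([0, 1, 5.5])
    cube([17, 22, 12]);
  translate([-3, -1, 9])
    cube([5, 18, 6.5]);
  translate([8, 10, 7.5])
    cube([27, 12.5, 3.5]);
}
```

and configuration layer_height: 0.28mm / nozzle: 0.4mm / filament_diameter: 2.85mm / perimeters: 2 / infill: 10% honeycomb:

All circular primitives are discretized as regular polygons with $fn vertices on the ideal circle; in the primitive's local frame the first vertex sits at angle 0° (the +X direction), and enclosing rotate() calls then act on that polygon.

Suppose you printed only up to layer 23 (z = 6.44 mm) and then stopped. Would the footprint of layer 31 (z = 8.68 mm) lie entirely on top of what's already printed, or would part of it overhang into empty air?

part overhangs

Compare the two slices. At z = 6.44: the cylinder: section is a regular 6-gon, circumradius r=4.5 (area = (6/2)·4.500²·sin(360°/6) = 52.61 mm²); the cube at (0, 1) is present — its section is the full 17×22 rectangle (area 374.00 mm²); the cube at (-3, -1) is not intersected at this z (z outside [9, 15.5]); the cube at (8, 10) is not intersected at this z (z outside [7.5, 11]); Taking the union: the regions partially overlap — summed areas 426.61 mm² minus the doubly-counted overlap 8.94 mm² gives 417.67 mm² — area = 417.67 mm². At z = 8.68: the r=4.5 cylinder gives a regular 6-gon of circumradius 4.5 (constant along its height) (area = (6/2)·4.500²·sin(360°/6) = 52.61 mm²); the cube at (0, 1) (footprint 17×22) is included at this height (area 374.00 mm²); the cube at (-3, -1) does not reach this height (z outside [9, 15.5]); the cube at (8, 10) (footprint 27×12.5) is included at this height (area 337.50 mm²); Combining (union): the regions partially overlap — summed areas 764.11 mm² minus the doubly-counted overlap 121.44 mm² gives 642.67 mm² — area = 642.67 mm². Checking containment: at z = 8.68 the cross-section extends beyond the z = 6.44 cross-section by about 225.00 mm².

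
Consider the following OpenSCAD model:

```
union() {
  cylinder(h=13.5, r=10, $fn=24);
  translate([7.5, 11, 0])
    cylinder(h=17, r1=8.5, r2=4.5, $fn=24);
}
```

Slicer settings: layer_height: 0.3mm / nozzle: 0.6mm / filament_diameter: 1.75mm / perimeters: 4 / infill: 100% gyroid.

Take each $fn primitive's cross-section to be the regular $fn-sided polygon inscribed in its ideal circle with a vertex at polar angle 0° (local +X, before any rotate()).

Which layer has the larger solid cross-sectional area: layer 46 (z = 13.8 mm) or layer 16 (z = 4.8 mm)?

layer 16 (z = 4.8 mm)

Layer 46 (z = 13.8): the cylinder is absent (z outside [0, 13.5]); the cone at (7.5, 11) (r1=8.5→r2=4.5) has section circumradius 5.253 here — a regular 24-gon (area = (24/2)·5.253²·sin(360°/24) = 85.70 mm²); Merging all regions: only the cone at (7.5, 11) is present, so the union is just that shape — area = 85.70 mm². So its area = 85.70 mm². Layer 16 (z = 4.8): the r=10 cylinder contributes a regular 24-gon of circumradius 10 (area = (24/2)·10.000²·sin(360°/24) = 310.58 mm²); the cone at (7.5, 11): at t=0.282 of its height the radius interpolates to r₁+(r₂−r₁)t = 7.371, giving a regular 24-gon of that circumradius (area = (24/2)·7.371²·sin(360°/24) = 168.73 mm²); Combining (union): the regions partially overlap — summed areas 479.31 mm² minus the doubly-counted overlap 29.29 mm² gives 450.02 mm² — area = 450.02 mm². So its area = 450.02 mm². Layer 16 is larger (450.02 vs 85.70 mm²).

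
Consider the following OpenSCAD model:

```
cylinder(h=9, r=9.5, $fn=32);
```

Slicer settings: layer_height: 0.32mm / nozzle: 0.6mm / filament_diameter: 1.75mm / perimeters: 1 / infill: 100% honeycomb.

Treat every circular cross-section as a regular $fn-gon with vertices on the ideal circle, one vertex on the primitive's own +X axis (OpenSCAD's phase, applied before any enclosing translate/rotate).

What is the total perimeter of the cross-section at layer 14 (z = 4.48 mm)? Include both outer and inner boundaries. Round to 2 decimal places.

59.59 mm

At z = 4.48 mm: the r=9.5 cylinder gives a regular 32-gon of circumradius 9.5 (constant along its height) (perimeter = 2·32·9.500·sin(180°/32) = 59.59 mm). Overall, the cross-section is a single solid region. Total boundary length (outer) = 59.59 mm.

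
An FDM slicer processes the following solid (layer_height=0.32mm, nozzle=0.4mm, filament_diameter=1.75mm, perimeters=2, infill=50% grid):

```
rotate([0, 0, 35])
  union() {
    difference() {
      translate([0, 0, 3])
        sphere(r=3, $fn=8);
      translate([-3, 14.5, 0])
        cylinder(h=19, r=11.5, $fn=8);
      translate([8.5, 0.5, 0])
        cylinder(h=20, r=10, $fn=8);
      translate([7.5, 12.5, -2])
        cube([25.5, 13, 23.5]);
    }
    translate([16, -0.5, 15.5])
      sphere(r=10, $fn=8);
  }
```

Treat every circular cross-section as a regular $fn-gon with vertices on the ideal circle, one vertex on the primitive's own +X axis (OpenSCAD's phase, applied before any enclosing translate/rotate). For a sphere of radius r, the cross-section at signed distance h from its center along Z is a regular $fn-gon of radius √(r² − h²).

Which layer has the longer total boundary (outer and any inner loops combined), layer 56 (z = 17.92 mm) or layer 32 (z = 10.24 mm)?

Layer 56 (z = 17.92): the sphere does not reach this height (|z−center|=14.920 > r=3); the r=11.5 cylinder at (-3, 14.5) gives a regular 8-gon of circumradius 11.5 (constant along its height) (perimeter = 2·8·11.500·sin(180°/8) = 70.41 mm); the r=10 cylinder at (8.5, 0.5) gives a regular 8-gon of circumradius 10 (constant along its height) (perimeter = 2·8·10.000·sin(180°/8) = 61.23 mm); the cube at (7.5, 12.5) (footprint 25.5×13) is included at this height (perimeter 77.00 mm); After the difference (first − rest): the first operand is absent here, so nothing remains; the r=10 sphere at (16, -0.5) slices to a regular 8-gon of circumradius 9.703 (√(r²−h²) with h=2.42 from center) (perimeter = 2·8·9.703·sin(180°/8) = 59.41 mm); Combining (union): only the r=10 sphere at (16, -0.5) is present, so the union is just that shape — boundary = 59.41 mm; (rotated 35° about Z; rotation is an isometry so areas/perimeters/island counts are preserved). So its perimeter = 59.41 mm. Layer 32 (z = 10.24): the sphere does not reach this height (|z−center|=7.240 > r=3); the r=11.5 cylinder at (-3, 14.5) contributes a regular 8-gon of circumradius 11.5 (perimeter = 2·8·11.500·sin(180°/8) = 70.41 mm); the cylinder at (8.5, 0.5): section is a regular 8-gon, circumradius r=10 (perimeter = 2·8·10.000·sin(180°/8) = 61.23 mm); the 25.5×13 cube at (7.5, 12.5) contributes its full rectangle (perimeter 77.00 mm); Subtracting the remaining from the first: the first operand is absent here, so nothing remains; the sphere at (16, -0.5): section is a regular 8-gon, circumradius = √(r²−h²) = √(10²−5.26²) = 8.505 (perimeter = 2·8·8.505·sin(180°/8) = 52.07 mm); Combining (union): only the r=10 sphere at (16, -0.5) is present, so the union is just that shape — boundary = 52.07 mm; (whole slice rotated 35° about Z — lengths, areas and connectivity unchanged). So its perimeter = 52.07 mm. Layer 56 is larger (59.41 vs 52.07 mm).

layer 56 (z = 17.92 mm)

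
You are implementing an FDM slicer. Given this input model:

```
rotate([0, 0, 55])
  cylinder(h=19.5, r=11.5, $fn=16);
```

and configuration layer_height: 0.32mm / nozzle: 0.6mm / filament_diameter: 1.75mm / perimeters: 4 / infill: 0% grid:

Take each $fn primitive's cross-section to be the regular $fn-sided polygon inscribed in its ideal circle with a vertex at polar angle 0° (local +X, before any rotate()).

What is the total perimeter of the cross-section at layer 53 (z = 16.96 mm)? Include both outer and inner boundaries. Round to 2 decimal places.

71.79 mm

At z = 16.96 mm: the r=11.5 cylinder contributes a regular 16-gon of circumradius 11.5 (perimeter = 2·16·11.500·sin(180°/16) = 71.79 mm); (whole slice rotated 55° about Z — lengths, areas and connectivity unchanged). Overall, the cross-section is a single solid region. Total boundary length (outer) = 71.79 mm.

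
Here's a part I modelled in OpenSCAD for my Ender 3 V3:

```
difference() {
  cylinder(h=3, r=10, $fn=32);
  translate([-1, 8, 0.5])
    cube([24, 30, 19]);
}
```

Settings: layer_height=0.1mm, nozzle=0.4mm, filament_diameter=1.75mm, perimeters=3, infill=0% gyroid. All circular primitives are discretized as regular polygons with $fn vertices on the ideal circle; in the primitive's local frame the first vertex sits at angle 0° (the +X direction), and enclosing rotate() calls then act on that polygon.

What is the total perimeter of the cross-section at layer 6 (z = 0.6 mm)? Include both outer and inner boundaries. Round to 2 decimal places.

64.19 mm

At z = 0.6 mm: the cylinder: section is a regular 32-gon, circumradius r=10 (perimeter = 2·32·10.000·sin(180°/32) = 62.73 mm); the cube at (-1, 8) (footprint 24×30) is included at this height (perimeter 108.00 mm); Subtracting the remaining from the first: starting from the r=10 cylinder, the 24×30 cube at (-1, 8) partially overlaps it — only the 9.93 mm² overlap (of its 720.00 mm²) is removed, clipping the outline — boundary = 64.19 mm. Overall, the cross-section is a single solid region. Total boundary length (outer) = 64.19 mm.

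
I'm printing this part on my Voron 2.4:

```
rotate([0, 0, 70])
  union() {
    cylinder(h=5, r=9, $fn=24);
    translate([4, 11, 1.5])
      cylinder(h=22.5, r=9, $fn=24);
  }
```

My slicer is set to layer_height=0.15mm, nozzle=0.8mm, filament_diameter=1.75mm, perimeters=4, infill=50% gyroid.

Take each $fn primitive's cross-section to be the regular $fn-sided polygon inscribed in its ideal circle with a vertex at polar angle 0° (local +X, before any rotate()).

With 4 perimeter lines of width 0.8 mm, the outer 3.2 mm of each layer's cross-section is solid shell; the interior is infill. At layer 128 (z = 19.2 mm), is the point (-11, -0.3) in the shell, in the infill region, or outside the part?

At z = 19.2 mm: the cylinder does not reach this height (z outside [0, 5]); the cylinder at (4, 11): section is a regular 24-gon, circumradius r=9; Merging all regions: only the r=9 cylinder at (4, 11) is present, so the union is just that shape — 1 connected region; (rotated 70° about Z; rotation is an isometry so areas/perimeters/island counts are preserved). Overall, the cross-section is a single solid region. Undo the 70° rotation: the query point maps to (-4.044, 10.234) in the un-rotated model frame. The nearest boundary edge runs (-5.00, 11.00)→(-4.69, 8.67); distance from the point to it = 0.85 mm. The point is inside the cross-section, 0.85 mm from the nearest boundary — within the 3.2 mm shell band (4 × 0.8).

shell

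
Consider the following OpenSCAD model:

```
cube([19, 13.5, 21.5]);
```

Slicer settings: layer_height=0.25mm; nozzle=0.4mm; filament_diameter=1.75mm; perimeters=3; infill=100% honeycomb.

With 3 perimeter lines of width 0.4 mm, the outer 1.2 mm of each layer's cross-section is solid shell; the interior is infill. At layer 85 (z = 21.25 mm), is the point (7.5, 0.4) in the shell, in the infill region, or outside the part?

At z = 21.25 mm: the cube is present — its section is the full 19×13.5 rectangle. Overall, the cross-section is a single solid region. The nearest boundary edge runs (0.00, 0.00)→(19.00, 0.00); distance from the point to it = 0.40 mm. The point is inside the cross-section, 0.40 mm from the nearest boundary — within the 1.2 mm shell band (3 × 0.4).

shell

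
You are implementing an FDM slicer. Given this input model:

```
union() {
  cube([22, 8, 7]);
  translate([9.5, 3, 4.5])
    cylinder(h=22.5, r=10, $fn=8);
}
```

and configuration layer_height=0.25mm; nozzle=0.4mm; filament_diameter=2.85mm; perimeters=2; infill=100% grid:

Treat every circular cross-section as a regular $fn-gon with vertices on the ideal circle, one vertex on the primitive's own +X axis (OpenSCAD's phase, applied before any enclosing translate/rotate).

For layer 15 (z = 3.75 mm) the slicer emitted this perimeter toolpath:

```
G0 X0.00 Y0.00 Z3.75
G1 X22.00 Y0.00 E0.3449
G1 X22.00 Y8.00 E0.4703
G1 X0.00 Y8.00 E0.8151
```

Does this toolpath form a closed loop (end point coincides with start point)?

no

Start point (G0): (0.00, 0.00). End point (last G1): the path does not return to the start — open.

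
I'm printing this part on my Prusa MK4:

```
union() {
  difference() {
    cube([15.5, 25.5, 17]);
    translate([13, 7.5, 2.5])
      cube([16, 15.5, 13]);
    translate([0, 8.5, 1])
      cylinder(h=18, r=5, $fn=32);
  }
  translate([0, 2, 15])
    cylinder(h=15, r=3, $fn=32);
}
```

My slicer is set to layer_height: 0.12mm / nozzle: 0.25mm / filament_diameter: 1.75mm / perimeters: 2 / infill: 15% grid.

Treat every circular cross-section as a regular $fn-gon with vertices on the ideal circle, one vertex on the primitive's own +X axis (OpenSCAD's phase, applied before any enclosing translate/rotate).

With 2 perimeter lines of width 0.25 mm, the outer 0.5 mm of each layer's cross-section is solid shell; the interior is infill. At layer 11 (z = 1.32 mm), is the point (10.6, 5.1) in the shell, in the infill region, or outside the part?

At z = 1.32 mm: the cube is present — its section is the full 15.5×25.5 rectangle; the cube at (13, 7.5) is not intersected at this z (z outside [2.5, 15.5]); the r=5 cylinder at (0, 8.5) gives a regular 32-gon of circumradius 5 (constant along its height); Subtracting the remaining from the first: starting from the 15.5×25.5 cube, the r=5 cylinder at (0, 8.5) partially overlaps it — only the 39.02 mm² overlap (of its 78.04 mm²) is removed, clipping the outline — 1 connected region; the cylinder at (0, 2) does not reach this height (z outside [15, 30]); Taking the union: only the result so far is present, so the union is just that shape — 1 connected region. Overall, the cross-section is a single solid region. The nearest boundary edge runs (15.50, 25.50)→(15.50, 0.00); distance from the point to it = 4.90 mm. The point is inside the cross-section and 4.90 mm from the nearest boundary — more than the 0.5 mm shell width (2 × 0.25), so it's in the infill interior.

infill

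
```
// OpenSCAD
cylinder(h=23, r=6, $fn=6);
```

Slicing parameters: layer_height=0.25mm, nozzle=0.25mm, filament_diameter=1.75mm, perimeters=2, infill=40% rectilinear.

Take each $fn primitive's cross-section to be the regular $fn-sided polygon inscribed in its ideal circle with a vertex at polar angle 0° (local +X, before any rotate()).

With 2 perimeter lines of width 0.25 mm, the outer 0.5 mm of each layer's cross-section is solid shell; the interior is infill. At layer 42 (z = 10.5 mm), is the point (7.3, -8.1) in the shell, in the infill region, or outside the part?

At z = 10.5 mm: the cylinder: section is a regular 6-gon, circumradius r=6. Overall, the cross-section is a single solid region. The nearest boundary edge runs (-3.00, -5.20)→(3.00, -5.20); distance from the point to it = 5.19 mm. The point is not inside any of the regions above, so it lies outside the cross-section (5.19 mm from the nearest boundary).

outside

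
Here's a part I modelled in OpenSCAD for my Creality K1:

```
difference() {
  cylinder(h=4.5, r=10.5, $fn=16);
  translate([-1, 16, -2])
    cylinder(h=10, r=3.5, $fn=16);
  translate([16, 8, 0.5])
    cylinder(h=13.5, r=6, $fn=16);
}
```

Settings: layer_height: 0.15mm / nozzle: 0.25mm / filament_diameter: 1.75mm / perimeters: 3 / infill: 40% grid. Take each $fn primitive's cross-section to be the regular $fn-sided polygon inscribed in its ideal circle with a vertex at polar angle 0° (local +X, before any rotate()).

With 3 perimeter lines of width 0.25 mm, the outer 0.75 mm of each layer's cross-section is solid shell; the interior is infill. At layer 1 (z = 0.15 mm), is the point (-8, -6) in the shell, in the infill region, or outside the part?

shell

At z = 0.15 mm: the r=10.5 cylinder contributes a regular 16-gon of circumradius 10.5; the cylinder at (-1, 16): section is a regular 16-gon, circumradius r=3.5; the cylinder at (16, 8) is absent (z outside [0.5, 14]); Taking the first minus the rest: starting from the r=10.5 cylinder, the r=3.5 cylinder at (-1, 16) misses the remaining region (no effect) — 1 connected region. Overall, the cross-section is a single solid region. The nearest boundary edge runs (-7.42, -7.42)→(-9.70, -4.02); distance from the point to it = 0.31 mm. The point is inside the cross-section, 0.31 mm from the nearest boundary — within the 0.75 mm shell band (3 × 0.25).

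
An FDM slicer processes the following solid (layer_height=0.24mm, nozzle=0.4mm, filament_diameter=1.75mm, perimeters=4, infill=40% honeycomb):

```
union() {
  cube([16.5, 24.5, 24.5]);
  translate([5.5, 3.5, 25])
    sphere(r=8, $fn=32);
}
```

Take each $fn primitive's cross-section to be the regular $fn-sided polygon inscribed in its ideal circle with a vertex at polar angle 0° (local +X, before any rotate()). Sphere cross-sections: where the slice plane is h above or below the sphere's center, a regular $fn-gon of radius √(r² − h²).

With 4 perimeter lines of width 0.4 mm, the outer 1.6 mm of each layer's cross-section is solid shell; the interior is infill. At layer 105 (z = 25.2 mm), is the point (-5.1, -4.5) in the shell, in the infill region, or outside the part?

outside

At z = 25.2 mm: the cube is absent (z outside [0, 24.5]); the r=8 sphere at (5.5, 3.5) slices to a regular 32-gon of circumradius 7.997 (√(r²−h²) with h=0.2 from center); Merging all regions: only the r=8 sphere at (5.5, 3.5) is present, so the union is just that shape — 1 connected region. Overall, the cross-section is a single solid region. The nearest boundary edge runs (-1.15, -0.94)→(-0.16, -2.16); distance from the point to it = 5.31 mm. The point is not inside any of the regions above, so it lies outside the cross-section (5.31 mm from the nearest boundary).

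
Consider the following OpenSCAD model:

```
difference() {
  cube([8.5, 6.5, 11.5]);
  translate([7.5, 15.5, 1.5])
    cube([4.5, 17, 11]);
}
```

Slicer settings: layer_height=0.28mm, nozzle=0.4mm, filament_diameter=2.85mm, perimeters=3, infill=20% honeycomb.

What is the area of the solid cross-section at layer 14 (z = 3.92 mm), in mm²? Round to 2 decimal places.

55.25 mm²

At z = 3.92 mm: the cube is present — its section is the full 8.5×6.5 rectangle (area 55.25 mm²); the cube at (7.5, 15.5) is present — its section is the full 4.5×17 rectangle (area 76.50 mm²); Subtracting the remaining from the first: starting from the 8.5×6.5 cube (55.25 mm²), the 4.5×17 cube at (7.5, 15.5) misses the remaining region (no effect) — area = 55.25 mm². Overall, the cross-section is a single solid region. Net area = 55.25 mm².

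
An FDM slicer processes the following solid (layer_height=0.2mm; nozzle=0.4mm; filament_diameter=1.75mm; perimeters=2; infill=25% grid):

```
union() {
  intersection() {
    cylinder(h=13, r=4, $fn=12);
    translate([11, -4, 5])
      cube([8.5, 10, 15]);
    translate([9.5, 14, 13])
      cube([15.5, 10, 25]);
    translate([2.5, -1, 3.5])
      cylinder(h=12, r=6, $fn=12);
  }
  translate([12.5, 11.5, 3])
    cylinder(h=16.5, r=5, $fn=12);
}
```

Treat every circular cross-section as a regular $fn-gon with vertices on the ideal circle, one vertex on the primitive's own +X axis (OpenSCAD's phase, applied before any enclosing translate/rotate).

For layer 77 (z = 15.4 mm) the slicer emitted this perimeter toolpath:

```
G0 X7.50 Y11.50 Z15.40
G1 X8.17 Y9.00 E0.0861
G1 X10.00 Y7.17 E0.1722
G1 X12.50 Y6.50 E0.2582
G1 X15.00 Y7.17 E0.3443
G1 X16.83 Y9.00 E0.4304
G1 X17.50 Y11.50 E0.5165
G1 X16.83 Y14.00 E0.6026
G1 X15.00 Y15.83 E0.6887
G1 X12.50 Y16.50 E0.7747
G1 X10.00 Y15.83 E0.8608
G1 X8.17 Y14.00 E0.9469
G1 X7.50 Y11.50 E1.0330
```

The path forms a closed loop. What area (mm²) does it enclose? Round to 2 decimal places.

Apply the shoelace formula to the sequence of (X, Y) vertices; enclosed area = 75.00 mm².

75.00 mm²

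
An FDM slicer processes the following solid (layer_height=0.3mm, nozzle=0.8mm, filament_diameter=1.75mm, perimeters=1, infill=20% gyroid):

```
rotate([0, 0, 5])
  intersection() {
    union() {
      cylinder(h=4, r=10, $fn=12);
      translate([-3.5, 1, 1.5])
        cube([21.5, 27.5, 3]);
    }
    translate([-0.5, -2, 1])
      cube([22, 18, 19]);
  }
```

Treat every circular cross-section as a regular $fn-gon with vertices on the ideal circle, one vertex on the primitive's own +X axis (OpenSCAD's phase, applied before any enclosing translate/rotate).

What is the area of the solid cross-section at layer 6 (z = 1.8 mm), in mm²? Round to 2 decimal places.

308.33 mm²

At z = 1.8 mm: the r=10 cylinder contributes a regular 12-gon of circumradius 10 (area = (12/2)·10.000²·sin(360°/12) = 300.00 mm²); the cube at (-3.5, 1) is present — its section is the full 21.5×27.5 rectangle (area 591.25 mm²); Taking the union: the regions partially overlap — summed areas 891.25 mm² minus the doubly-counted overlap 94.99 mm² gives 796.26 mm² — area = 796.26 mm²; the cube at (-0.5, -2) (footprint 22×18) is included at this height (area 396.00 mm²); Keeping only the common overlap: the 22×18 cube at (-0.5, -2) partially overlaps the result so far; clipping to the common part keeps 308.33 mm² — area = 308.33 mm²; (rotated 5° about Z; rotation is an isometry so areas/perimeters/island counts are preserved). Overall, the cross-section is a single solid region. Net area = 308.33 mm².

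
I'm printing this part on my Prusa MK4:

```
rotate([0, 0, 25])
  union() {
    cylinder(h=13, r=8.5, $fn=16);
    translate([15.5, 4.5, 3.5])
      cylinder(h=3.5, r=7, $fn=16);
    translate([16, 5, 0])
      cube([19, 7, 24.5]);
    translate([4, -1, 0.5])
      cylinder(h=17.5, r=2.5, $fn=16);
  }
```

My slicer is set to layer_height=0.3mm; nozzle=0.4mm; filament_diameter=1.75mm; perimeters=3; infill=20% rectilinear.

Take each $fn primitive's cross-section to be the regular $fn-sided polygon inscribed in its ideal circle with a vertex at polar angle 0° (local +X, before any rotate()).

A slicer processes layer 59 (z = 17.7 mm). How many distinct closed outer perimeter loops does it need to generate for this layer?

2

At z = 17.7 mm: the cylinder does not reach this height (z outside [0, 13]); the cylinder at (15.5, 4.5) is absent (z outside [3.5, 7]); the 19×7 cube at (16, 5) contributes its full rectangle; the r=2.5 cylinder at (4, -1) gives a regular 16-gon of circumradius 2.5 (constant along its height); Taking the union: the 2 present regions are separate (no shared area or edge), so areas and boundary lengths simply add and each stays a separate island — 2 connected regions; (whole slice rotated 25° about Z — lengths, areas and connectivity unchanged). The result has 2 disconnected regions.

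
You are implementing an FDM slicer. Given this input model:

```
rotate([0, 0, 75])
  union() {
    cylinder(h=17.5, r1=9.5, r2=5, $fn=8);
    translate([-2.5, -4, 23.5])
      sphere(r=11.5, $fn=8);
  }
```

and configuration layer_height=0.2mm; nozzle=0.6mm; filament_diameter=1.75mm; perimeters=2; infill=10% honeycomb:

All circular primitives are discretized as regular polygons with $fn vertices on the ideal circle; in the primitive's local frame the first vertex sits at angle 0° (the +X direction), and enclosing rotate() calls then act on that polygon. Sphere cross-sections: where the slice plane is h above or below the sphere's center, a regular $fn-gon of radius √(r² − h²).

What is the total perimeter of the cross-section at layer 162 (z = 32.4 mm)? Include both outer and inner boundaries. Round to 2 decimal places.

44.59 mm

At z = 32.4 mm: the cone is not intersected at this z (z outside [0, 17.5]); the sphere at (-2.5, -4): section is a regular 8-gon, circumradius = √(r²−h²) = √(11.5²−8.9²) = 7.283 (perimeter = 2·8·7.283·sin(180°/8) = 44.59 mm); Taking the union: only the r=11.5 sphere at (-2.5, -4) is present, so the union is just that shape — boundary = 44.59 mm; (whole slice rotated 75° about Z — lengths, areas and connectivity unchanged). Overall, the cross-section is a single solid region. Total boundary length (outer) = 44.59 mm.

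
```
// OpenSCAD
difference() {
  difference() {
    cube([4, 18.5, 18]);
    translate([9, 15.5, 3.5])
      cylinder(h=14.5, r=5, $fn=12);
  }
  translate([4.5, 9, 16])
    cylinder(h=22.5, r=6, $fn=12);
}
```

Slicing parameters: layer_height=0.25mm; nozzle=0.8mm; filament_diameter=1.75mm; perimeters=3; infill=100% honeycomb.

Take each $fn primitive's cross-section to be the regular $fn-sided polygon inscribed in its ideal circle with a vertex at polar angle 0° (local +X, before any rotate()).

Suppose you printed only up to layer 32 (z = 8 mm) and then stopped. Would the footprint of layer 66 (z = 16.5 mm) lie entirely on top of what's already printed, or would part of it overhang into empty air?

entirely on top

Compare the two slices. At z = 8: the 4×18.5 cube contributes its full rectangle (area 74.00 mm²); the cylinder at (9, 15.5): section is a regular 12-gon, circumradius r=5 (area = (12/2)·5.000²·sin(360°/12) = 75.00 mm²); Taking the first minus the rest: starting from the 4×18.5 cube (74.00 mm²), the r=5 cylinder at (9, 15.5) misses the remaining region (no effect) — area = 74.00 mm²; the cylinder at (4.5, 9) is absent (z outside [16, 38.5]); Taking the first minus the rest: none of the subtracted shapes is present at this height, so that combined region is unchanged — area = 74.00 mm². At z = 16.5: the cube (footprint 4×18.5) is included at this height (area 74.00 mm²); the r=5 cylinder at (9, 15.5) contributes a regular 12-gon of circumradius 5 (area = (12/2)·5.000²·sin(360°/12) = 75.00 mm²); After the difference (first − rest): starting from the 4×18.5 cube (74.00 mm²), the r=5 cylinder at (9, 15.5) misses the remaining region (no effect) — area = 74.00 mm²; the r=6 cylinder at (4.5, 9) contributes a regular 12-gon of circumradius 6 (area = (12/2)·6.000²·sin(360°/12) = 108.00 mm²); After the difference (first − rest): starting from that combined region (74.00 mm²), the r=6 cylinder at (4.5, 9) partially overlaps it — only the 40.99 mm² overlap (of its 108.00 mm²) is removed, clipping the outline — area = 33.01 mm². Checking containment: the cross-section at z = 16.5 is a subset of the cross-section at z = 8.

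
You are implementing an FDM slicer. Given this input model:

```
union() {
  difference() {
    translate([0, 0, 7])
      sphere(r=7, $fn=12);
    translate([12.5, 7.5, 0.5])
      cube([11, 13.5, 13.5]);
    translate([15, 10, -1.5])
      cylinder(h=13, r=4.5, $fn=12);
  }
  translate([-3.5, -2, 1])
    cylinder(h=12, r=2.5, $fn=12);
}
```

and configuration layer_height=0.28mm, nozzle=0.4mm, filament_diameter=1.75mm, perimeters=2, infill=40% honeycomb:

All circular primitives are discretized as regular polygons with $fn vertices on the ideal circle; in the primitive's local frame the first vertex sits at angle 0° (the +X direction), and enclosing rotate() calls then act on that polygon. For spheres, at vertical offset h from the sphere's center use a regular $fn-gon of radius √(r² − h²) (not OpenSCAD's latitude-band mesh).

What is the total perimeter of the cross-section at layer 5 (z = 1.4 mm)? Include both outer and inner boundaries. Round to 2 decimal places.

30.14 mm

At z = 1.4 mm: the sphere: section is a regular 12-gon, circumradius = √(r²−h²) = √(7²−5.6²) = 4.200 (perimeter = 2·12·4.200·sin(180°/12) = 26.09 mm); the cube at (12.5, 7.5) (footprint 11×13.5) is included at this height (perimeter 49.00 mm); the r=4.5 cylinder at (15, 10) contributes a regular 12-gon of circumradius 4.5 (perimeter = 2·12·4.500·sin(180°/12) = 27.95 mm); Taking the first minus the rest: starting from the r=7 sphere, the 11×13.5 cube at (12.5, 7.5) misses the remaining region (no effect); the r=4.5 cylinder at (15, 10) misses the remaining region (no effect) — boundary = 26.09 mm; the r=2.5 cylinder at (-3.5, -2) gives a regular 12-gon of circumradius 2.5 (constant along its height) (perimeter = 2·12·2.500·sin(180°/12) = 15.53 mm); Merging all regions: the regions partially overlap (shared area 8.56 mm²), so the edge portions inside another operand are dropped and the merged outline is re-measured after clipping — boundary = 30.14 mm. Overall, the cross-section is a single solid region. Total boundary length (outer) = 30.14 mm.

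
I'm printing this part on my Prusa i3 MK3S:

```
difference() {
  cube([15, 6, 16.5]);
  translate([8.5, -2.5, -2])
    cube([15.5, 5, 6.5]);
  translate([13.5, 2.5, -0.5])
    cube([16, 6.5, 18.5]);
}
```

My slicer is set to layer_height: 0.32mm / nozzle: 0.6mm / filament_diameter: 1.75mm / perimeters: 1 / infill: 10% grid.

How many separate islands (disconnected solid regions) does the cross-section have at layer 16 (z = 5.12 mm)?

At z = 5.12 mm: the cube (footprint 15×6) is included at this height; the cube at (8.5, -2.5) does not reach this height (z outside [-2, 4.5]); the cube at (13.5, 2.5) is present — its section is the full 16×6.5 rectangle; Taking the first minus the rest: starting from the 15×6 cube, the 16×6.5 cube at (13.5, 2.5) partially overlaps it — only the 5.25 mm² overlap (of its 104.00 mm²) is removed, clipping the outline — 1 connected region. Overall, the cross-section is a single solid region. Island count = 1.

1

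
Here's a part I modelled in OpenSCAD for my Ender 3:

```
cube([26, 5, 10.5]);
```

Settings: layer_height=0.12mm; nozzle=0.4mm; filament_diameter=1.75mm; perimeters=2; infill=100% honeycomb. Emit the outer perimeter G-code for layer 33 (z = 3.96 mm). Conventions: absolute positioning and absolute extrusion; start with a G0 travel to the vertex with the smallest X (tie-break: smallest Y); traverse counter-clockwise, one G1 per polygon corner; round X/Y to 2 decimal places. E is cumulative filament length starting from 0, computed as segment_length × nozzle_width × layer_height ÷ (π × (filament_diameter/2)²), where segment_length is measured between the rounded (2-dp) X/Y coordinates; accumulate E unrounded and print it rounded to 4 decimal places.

At z = 3.96 mm: the cube (footprint 26×5) is included at this height. The outline is a single polygon with 4 vertices. Extrusion per mm of travel: 0.4 × 0.12 / (π × 0.875²) = 0.019956. Accumulating E over each segment gives final E = 1.2373.

G0 X0.00 Y0.00 Z3.96
G1 X26.00 Y0.00 E0.5189
G1 X26.00 Y5.00 E0.6186
G1 X0.00 Y5.00 E1.1375
G1 X0.00 Y0.00 E1.2373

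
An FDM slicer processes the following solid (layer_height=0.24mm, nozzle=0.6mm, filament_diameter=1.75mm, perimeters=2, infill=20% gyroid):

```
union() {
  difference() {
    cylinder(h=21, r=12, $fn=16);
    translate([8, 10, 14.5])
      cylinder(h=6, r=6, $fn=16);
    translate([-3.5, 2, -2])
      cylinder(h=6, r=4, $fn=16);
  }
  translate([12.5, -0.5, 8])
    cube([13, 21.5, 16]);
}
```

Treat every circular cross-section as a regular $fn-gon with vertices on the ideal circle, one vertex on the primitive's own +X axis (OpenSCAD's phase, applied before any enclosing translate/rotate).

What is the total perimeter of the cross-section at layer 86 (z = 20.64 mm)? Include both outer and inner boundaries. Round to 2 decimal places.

At z = 20.64 mm: the r=12 cylinder contributes a regular 16-gon of circumradius 12 (perimeter = 2·16·12.000·sin(180°/16) = 74.91 mm); the cylinder at (8, 10) is absent (z outside [14.5, 20.5]); the cylinder at (-3.5, 2) is absent (z outside [-2, 4]); Taking the first minus the rest: none of the subtracted shapes is present at this height, so the r=12 cylinder is unchanged — boundary = 74.91 mm; the cube at (12.5, -0.5) is present — its section is the full 13×21.5 rectangle (perimeter 69.00 mm); Taking the union: the 2 present regions are separate (no shared area or edge), so areas and boundary lengths simply add and each stays a separate island — boundary = 143.91 mm. Overall, the cross-section has 2 separate islands. Total boundary length (outer) = 143.91 mm.

143.91 mm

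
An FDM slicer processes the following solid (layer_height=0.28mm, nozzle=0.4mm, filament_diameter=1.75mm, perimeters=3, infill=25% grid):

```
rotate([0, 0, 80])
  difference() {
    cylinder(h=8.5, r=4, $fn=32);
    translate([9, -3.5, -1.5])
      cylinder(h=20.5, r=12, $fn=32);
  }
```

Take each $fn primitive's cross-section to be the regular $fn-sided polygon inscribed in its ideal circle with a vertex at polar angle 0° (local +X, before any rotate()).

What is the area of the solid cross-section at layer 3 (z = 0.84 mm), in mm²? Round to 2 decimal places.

At z = 0.84 mm: the r=4 cylinder gives a regular 32-gon of circumradius 4 (constant along its height) (area = (32/2)·4.000²·sin(360°/32) = 49.94 mm²); the r=12 cylinder at (9, -3.5) gives a regular 32-gon of circumradius 12 (constant along its height) (area = (32/2)·12.000²·sin(360°/32) = 449.49 mm²); After the difference (first − rest): starting from the r=4 cylinder (49.94 mm²), the r=12 cylinder at (9, -3.5) partially overlaps it — only the 41.14 mm² overlap (of its 449.49 mm²) is removed, clipping the outline — area = 8.80 mm²; (whole slice rotated 80° about Z — lengths, areas and connectivity unchanged). Overall, the cross-section is a single solid region. Net area = 8.80 mm².

8.80 mm²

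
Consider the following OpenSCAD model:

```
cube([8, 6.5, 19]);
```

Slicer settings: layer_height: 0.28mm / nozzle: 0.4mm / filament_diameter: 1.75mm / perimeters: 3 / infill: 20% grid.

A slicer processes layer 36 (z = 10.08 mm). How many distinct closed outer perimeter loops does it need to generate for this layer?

At z = 10.08 mm: the cube (footprint 8×6.5) is included at this height. The result has 1 disconnected region.

1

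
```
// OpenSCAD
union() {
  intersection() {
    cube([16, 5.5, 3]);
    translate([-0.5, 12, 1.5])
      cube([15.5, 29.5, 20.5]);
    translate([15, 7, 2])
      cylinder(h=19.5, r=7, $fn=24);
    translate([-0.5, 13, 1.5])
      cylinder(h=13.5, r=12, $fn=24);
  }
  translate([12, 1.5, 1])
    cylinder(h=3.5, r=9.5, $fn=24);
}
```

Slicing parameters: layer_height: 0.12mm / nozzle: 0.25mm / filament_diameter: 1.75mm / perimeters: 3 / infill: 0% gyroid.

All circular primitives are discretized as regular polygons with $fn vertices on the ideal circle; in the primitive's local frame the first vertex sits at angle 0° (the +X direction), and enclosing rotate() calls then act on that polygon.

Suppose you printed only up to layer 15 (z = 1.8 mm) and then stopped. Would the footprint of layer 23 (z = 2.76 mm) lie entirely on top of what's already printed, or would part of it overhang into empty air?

entirely on top

Compare the two slices. At z = 1.8: the 16×5.5 cube contributes its full rectangle (area 88.00 mm²); the cube at (-0.5, 12) (footprint 15.5×29.5) is included at this height (area 457.25 mm²); the cylinder at (15, 7) is not intersected at this z (z outside [2, 21.5]); the r=12 cylinder at (-0.5, 13) gives a regular 24-gon of circumradius 12 (constant along its height) (area = (24/2)·12.000²·sin(360°/24) = 447.24 mm²); Taking the intersection: at least one operand is absent at this height, so nothing remains; the cylinder at (12, 1.5): section is a regular 24-gon, circumradius r=9.5 (area = (24/2)·9.500²·sin(360°/24) = 280.30 mm²); Taking the union: only the r=9.5 cylinder at (12, 1.5) is present, so the union is just that shape — area = 280.30 mm². At z = 2.76: the 16×5.5 cube contributes its full rectangle (area 88.00 mm²); the cube at (-0.5, 12) (footprint 15.5×29.5) is included at this height (area 457.25 mm²); the r=7 cylinder at (15, 7) contributes a regular 24-gon of circumradius 7 (area = (24/2)·7.000²·sin(360°/24) = 152.19 mm²); the cylinder at (-0.5, 13): section is a regular 24-gon, circumradius r=12 (area = (24/2)·12.000²·sin(360°/24) = 447.24 mm²); After intersecting: the 15.5×29.5 cube at (-0.5, 12) does not overlap the 16×5.5 cube (empty); the r=7 cylinder at (15, 7) does not overlap the running intersection (empty); the r=12 cylinder at (-0.5, 13) does not overlap the running intersection (empty) — nothing remains; the r=9.5 cylinder at (12, 1.5) gives a regular 24-gon of circumradius 9.5 (constant along its height) (area = (24/2)·9.500²·sin(360°/24) = 280.30 mm²); Merging all regions: only the r=9.5 cylinder at (12, 1.5) is present, so the union is just that shape — area = 280.30 mm². Checking containment: the cross-section at z = 2.76 is a subset of the cross-section at z = 1.8.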